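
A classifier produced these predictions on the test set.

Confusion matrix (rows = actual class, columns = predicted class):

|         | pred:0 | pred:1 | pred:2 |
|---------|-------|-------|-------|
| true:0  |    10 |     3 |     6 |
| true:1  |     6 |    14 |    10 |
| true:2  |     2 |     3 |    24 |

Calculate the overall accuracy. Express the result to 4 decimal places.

0.6154

Accuracy = trace / total = (10+14+24=48) / 78 = 48/78 = 0.6154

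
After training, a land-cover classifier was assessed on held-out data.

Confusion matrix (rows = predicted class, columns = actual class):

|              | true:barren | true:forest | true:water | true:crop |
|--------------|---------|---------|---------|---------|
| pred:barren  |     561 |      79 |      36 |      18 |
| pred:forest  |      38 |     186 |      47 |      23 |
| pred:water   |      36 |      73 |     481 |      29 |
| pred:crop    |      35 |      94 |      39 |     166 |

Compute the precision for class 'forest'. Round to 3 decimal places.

precision = TP/(TP+FP).
forest: TP=186, FP=38+47+23=108 → 186/294 = 0.6327

0.633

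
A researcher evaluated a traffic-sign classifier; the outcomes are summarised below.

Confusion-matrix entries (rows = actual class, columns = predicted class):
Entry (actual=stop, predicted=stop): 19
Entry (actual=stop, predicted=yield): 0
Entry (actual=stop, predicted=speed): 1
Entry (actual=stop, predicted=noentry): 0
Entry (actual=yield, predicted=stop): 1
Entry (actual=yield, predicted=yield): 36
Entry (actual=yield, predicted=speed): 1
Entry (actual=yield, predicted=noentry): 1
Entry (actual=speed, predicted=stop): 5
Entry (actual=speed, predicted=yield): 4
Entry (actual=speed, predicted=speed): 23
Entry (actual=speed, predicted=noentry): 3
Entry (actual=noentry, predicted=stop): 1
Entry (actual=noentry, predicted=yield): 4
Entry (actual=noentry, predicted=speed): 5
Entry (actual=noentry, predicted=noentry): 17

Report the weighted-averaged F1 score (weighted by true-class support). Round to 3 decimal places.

Per-class F1 score (2·TP/(2·TP+FP+FN)):
  stop: TP=19, FP=1+5+1=7, FN=0+1+0=1 → 38/46 = 0.8261
  yield: TP=36, FP=0+4+4=8, FN=1+1+1=3 → 72/83 = 0.8675
  speed: TP=23, FP=1+1+5=7, FN=5+4+3=12 → 46/65 = 0.7077
  noentry: TP=17, FP=0+1+3=4, FN=1+4+5=10 → 34/48 = 0.7083
Weighted-F1 score = Σ (supportᵢ/N)·F1 scoreᵢ with N=121: (20/121)·0.8261 + (39/121)·0.8675 + (35/121)·0.7077 + (27/121)·0.7083 = 0.779

0.779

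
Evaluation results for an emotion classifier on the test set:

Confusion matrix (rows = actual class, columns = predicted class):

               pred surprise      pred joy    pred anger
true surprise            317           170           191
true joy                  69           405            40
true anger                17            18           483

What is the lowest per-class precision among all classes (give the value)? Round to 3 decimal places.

Per-class precision (TP/(TP+FP)):
  surprise: TP=317, FP=69+17=86 → 317/403 = 0.7866
  joy: TP=405, FP=170+18=188 → 405/593 = 0.6830
  anger: TP=483, FP=191+40=231 → 483/714 = 0.6765
Lowest is class 'anger' with precision = 0.676.

0.676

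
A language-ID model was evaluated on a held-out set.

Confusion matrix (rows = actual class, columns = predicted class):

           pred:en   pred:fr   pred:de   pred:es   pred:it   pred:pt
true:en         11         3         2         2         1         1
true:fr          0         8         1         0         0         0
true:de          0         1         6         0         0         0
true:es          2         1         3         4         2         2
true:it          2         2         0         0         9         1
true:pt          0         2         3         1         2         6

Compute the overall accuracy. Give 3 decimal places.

0.564

Accuracy = trace / total = (11+8+6+4+9+6=44) / 78 = 44/78 = 0.564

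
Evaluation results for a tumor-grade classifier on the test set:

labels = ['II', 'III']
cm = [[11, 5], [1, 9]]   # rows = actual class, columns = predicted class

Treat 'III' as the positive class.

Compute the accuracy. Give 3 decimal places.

Accuracy = (TP+TN)/N = (9+11)/26 = 0.769

0.769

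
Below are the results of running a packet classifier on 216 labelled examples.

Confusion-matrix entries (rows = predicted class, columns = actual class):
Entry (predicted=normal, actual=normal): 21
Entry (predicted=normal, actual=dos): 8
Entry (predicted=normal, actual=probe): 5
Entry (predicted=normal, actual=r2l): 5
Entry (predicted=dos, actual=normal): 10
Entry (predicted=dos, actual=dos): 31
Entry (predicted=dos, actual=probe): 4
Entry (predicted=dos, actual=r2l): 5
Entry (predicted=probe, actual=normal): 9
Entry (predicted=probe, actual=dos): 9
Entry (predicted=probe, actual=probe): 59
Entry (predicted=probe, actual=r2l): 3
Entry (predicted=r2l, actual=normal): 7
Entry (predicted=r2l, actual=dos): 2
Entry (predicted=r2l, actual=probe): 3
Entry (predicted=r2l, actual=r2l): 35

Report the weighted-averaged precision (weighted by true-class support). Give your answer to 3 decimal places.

0.669

Per-class precision (TP/(TP+FP)):
  normal: TP=21, FP=8+5+5=18 → 21/39 = 0.5385
  dos: TP=31, FP=10+4+5=19 → 31/50 = 0.6200
  probe: TP=59, FP=9+9+3=21 → 59/80 = 0.7375
  r2l: TP=35, FP=7+2+3=12 → 35/47 = 0.7447
Weighted-precision = Σ (supportᵢ/N)·precisionᵢ with N=216: (47/216)·0.5385 + (50/216)·0.6200 + (71/216)·0.7375 + (48/216)·0.7447 = 0.669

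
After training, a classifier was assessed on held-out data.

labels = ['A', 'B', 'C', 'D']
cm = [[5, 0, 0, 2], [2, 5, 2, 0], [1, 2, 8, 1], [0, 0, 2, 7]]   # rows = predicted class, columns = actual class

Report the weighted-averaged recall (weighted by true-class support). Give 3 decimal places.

0.676

Per-class recall (TP/(TP+FN)):
  A: TP=5, FN=2+1+0=3 → 5/8 = 0.6250
  B: TP=5, FN=0+2+0=2 → 5/7 = 0.7143
  C: TP=8, FN=0+2+2=4 → 8/12 = 0.6667
  D: TP=7, FN=2+0+1=3 → 7/10 = 0.7000
Weighted-recall = Σ (supportᵢ/N)·recallᵢ with N=37: (8/37)·0.6250 + (7/37)·0.7143 + (12/37)·0.6667 + (10/37)·0.7000 = 0.676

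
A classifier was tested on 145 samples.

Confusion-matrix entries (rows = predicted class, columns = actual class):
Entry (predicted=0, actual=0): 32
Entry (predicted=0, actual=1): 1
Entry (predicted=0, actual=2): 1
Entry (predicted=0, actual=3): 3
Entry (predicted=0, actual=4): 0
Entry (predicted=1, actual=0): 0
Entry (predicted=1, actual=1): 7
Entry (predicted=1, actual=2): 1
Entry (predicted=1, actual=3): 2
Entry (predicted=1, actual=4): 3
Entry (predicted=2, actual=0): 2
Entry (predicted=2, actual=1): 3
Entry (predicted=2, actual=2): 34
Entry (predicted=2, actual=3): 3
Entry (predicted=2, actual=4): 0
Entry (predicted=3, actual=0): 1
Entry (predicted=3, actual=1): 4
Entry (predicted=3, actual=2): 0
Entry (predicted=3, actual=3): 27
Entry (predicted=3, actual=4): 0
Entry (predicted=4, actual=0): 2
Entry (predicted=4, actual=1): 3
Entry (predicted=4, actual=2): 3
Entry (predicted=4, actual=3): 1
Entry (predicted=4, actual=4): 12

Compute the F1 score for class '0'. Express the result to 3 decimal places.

0.865

Take TP from the diagonal, FP from the rest of the '0' prediction marginal, FN from the rest of the '0' actual marginal.
F1 score = 2·TP/(2·TP+FP+FN).
0: TP=32, FP=1+1+3+0=5, FN=0+2+1+2=5 → 64/74 = 0.8649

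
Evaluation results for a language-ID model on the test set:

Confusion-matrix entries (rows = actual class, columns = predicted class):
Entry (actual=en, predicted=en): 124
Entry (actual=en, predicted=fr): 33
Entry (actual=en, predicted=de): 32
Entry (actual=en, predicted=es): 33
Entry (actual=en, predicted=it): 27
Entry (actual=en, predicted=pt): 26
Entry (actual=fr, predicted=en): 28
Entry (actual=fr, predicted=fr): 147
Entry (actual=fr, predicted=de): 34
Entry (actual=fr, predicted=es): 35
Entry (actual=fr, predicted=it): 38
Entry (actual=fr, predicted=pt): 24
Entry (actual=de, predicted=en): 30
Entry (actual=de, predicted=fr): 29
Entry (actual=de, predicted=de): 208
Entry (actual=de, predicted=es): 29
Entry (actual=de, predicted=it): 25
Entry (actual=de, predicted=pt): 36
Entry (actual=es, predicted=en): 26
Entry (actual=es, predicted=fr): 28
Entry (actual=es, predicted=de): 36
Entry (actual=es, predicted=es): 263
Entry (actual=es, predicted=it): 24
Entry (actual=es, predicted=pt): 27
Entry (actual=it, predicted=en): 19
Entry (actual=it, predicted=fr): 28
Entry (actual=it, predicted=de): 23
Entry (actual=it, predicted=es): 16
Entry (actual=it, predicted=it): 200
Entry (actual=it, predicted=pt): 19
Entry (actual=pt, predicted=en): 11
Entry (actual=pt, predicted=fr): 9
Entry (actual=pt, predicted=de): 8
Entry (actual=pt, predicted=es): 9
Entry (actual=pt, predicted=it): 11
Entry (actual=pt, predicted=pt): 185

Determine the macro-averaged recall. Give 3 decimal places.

Per-class recall (TP/(TP+FN)):
  en: TP=124, FN=33+32+33+27+26=151 → 124/275 = 0.4509
  fr: TP=147, FN=28+34+35+38+24=159 → 147/306 = 0.4804
  de: TP=208, FN=30+29+29+25+36=149 → 208/357 = 0.5826
  es: TP=263, FN=26+28+36+24+27=141 → 263/404 = 0.6510
  it: TP=200, FN=19+28+23+16+19=105 → 200/305 = 0.6557
  pt: TP=185, FN=11+9+8+9+11=48 → 185/233 = 0.7940
Macro-recall = mean = (0.4509 + 0.4804 + 0.5826 + 0.6510 + 0.6557 + 0.7940) / 6 = 0.602

0.602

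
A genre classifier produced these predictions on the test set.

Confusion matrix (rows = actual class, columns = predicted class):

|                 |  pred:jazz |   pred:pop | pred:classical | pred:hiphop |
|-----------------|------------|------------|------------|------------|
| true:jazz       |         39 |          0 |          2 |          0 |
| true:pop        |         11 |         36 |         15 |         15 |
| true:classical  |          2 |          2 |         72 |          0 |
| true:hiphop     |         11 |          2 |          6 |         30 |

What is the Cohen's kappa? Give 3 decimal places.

Observed agreement pₒ = trace/N = 177/243 = 0.7284
Expected agreement pₑ = Σ (rowᵢ·colᵢ)/N² = (41·63 + 77·40 + 76·95 + 49·45)/243² = 0.2555
κ = (pₒ − pₑ)/(1 − pₑ) = (0.7284 − 0.2555)/(1 − 0.2555) = 0.635

0.635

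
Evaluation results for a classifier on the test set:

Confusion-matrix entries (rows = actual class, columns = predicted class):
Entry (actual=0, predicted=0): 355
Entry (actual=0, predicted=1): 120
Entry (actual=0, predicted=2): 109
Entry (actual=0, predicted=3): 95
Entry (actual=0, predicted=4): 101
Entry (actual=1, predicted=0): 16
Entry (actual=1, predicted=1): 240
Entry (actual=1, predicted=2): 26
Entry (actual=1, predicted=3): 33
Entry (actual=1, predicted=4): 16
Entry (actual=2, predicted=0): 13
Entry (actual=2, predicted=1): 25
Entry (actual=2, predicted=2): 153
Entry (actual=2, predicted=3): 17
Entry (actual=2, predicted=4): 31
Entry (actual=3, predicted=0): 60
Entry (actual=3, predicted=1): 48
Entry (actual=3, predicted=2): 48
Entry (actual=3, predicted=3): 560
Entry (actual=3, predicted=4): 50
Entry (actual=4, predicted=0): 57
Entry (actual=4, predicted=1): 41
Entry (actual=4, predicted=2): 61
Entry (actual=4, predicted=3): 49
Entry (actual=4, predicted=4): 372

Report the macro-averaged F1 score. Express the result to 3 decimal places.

0.603

Per-class F1 score (2·TP/(2·TP+FP+FN)):
  0: TP=355, FP=16+13+60+57=146, FN=120+109+95+101=425 → 710/1281 = 0.5543
  1: TP=240, FP=120+25+48+41=234, FN=16+26+33+16=91 → 480/805 = 0.5963
  2: TP=153, FP=109+26+48+61=244, FN=13+25+17+31=86 → 306/636 = 0.4811
  3: TP=560, FP=95+33+17+49=194, FN=60+48+48+50=206 → 1120/1520 = 0.7368
  4: TP=372, FP=101+16+31+50=198, FN=57+41+61+49=208 → 744/1150 = 0.6470
Macro-F1 score = mean = (0.5543 + 0.5963 + 0.4811 + 0.7368 + 0.6470) / 5 = 0.603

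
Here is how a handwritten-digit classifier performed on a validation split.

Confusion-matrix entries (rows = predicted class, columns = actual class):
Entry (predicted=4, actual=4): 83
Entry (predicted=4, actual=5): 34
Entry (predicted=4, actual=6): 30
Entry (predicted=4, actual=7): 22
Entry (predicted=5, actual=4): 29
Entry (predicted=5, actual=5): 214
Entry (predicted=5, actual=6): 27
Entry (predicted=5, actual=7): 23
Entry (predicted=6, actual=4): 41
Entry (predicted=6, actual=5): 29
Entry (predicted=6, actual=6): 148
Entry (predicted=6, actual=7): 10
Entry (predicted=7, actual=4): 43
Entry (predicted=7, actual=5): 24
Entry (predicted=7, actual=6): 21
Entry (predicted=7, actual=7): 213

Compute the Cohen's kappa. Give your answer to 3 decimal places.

Observed agreement pₒ = trace/N = 658/991 = 0.6640
Expected agreement pₑ = Σ (rowᵢ·colᵢ)/N² = (196·169 + 301·293 + 226·228 + 268·301)/991² = 0.2581
κ = (pₒ − pₑ)/(1 − pₑ) = (0.6640 − 0.2581)/(1 − 0.2581) = 0.547

0.547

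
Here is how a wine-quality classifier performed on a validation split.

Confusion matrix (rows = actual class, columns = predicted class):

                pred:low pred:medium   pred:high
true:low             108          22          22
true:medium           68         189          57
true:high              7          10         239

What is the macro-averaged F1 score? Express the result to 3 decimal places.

0.728

Per-class F1 score (2·TP/(2·TP+FP+FN)):
  low: TP=108, FP=68+7=75, FN=22+22=44 → 216/335 = 0.6448
  medium: TP=189, FP=22+10=32, FN=68+57=125 → 378/535 = 0.7065
  high: TP=239, FP=22+57=79, FN=7+10=17 → 478/574 = 0.8328
Macro-F1 score = mean = (0.6448 + 0.7065 + 0.8328) / 3 = 0.728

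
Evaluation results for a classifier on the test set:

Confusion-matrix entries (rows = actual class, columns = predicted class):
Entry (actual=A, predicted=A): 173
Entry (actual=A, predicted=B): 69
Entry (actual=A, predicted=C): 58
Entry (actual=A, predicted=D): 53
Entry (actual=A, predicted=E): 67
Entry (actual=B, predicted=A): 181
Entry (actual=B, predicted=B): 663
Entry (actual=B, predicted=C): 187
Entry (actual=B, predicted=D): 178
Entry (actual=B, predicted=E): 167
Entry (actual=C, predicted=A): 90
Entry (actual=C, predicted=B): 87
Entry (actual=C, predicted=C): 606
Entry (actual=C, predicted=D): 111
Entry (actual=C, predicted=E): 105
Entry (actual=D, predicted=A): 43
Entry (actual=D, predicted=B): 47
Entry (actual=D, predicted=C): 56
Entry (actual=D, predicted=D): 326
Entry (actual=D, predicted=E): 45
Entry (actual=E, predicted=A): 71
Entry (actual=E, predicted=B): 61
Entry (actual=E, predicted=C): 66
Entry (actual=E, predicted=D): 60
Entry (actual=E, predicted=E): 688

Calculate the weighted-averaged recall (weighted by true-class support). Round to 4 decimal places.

0.5768

Per-class recall (TP/(TP+FN)):
  A: TP=173, FN=69+58+53+67=247 → 173/420 = 0.41190
  B: TP=663, FN=181+187+178+167=713 → 663/1376 = 0.48183
  C: TP=606, FN=90+87+111+105=393 → 606/999 = 0.60661
  D: TP=326, FN=43+47+56+45=191 → 326/517 = 0.63056
  E: TP=688, FN=71+61+66+60=258 → 688/946 = 0.72727
Weighted-recall = Σ (supportᵢ/N)·recallᵢ with N=4258: (420/4258)·0.41190 + (1376/4258)·0.48183 + (999/4258)·0.60661 + (517/4258)·0.63056 + (946/4258)·0.72727 = 0.5768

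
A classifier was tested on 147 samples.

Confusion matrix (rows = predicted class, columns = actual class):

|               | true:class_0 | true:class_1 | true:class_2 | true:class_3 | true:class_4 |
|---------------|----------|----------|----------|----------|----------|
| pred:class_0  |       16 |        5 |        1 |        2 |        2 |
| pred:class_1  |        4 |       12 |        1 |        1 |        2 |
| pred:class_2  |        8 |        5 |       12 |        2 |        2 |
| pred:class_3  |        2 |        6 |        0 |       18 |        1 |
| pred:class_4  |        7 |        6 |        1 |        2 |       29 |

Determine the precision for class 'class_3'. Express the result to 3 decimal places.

0.667

Treat 'class_3' as positive and all other classes as negative.
precision = TP/(TP+FP).
class_3: TP=18, FP=2+6+0+1=9 → 18/27 = 0.6667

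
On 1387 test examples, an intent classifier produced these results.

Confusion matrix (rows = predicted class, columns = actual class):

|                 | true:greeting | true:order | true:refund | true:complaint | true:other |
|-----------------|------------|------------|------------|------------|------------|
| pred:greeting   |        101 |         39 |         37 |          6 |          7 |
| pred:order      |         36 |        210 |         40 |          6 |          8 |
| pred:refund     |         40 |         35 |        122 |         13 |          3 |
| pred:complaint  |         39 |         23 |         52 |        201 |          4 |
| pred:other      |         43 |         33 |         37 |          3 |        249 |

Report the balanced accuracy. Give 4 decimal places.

0.6456

Balanced accuracy = mean of per-class recall.
  greeting: recall = 101/259 = 0.38996
  order: recall = 210/340 = 0.61765
  refund: recall = 122/288 = 0.42361
  complaint: recall = 201/229 = 0.87773
  other: recall = 249/271 = 0.91882
Mean = (0.38996 + 0.61765 + 0.42361 + 0.87773 + 0.91882) / 5 = 0.6456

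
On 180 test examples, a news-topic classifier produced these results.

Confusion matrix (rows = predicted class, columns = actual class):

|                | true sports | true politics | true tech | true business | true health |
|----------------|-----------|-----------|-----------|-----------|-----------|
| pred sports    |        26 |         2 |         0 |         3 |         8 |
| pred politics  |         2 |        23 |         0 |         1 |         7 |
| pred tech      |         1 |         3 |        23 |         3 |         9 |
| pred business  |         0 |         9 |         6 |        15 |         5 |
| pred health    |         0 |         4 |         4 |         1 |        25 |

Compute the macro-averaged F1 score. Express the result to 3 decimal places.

0.622

Per-class F1 score (2·TP/(2·TP+FP+FN)):
  sports: TP=26, FP=2+0+3+8=13, FN=2+1+0+0=3 → 52/68 = 0.7647
  politics: TP=23, FP=2+0+1+7=10, FN=2+3+9+4=18 → 46/74 = 0.6216
  tech: TP=23, FP=1+3+3+9=16, FN=0+0+6+4=10 → 46/72 = 0.6389
  business: TP=15, FP=0+9+6+5=20, FN=3+1+3+1=8 → 30/58 = 0.5172
  health: TP=25, FP=0+4+4+1=9, FN=8+7+9+5=29 → 50/88 = 0.5682
Macro-F1 score = mean = (0.7647 + 0.6216 + 0.6389 + 0.5172 + 0.5682) / 5 = 0.622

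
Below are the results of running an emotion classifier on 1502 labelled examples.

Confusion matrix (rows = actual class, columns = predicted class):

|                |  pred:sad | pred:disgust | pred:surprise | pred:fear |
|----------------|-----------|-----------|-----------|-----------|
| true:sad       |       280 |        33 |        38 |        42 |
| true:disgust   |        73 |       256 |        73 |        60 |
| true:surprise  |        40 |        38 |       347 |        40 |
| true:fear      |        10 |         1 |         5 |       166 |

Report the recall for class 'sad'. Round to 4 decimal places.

0.7125

recall = TP/(TP+FN).
sad: TP=280, FN=33+38+42=113 → 280/393 = 0.71247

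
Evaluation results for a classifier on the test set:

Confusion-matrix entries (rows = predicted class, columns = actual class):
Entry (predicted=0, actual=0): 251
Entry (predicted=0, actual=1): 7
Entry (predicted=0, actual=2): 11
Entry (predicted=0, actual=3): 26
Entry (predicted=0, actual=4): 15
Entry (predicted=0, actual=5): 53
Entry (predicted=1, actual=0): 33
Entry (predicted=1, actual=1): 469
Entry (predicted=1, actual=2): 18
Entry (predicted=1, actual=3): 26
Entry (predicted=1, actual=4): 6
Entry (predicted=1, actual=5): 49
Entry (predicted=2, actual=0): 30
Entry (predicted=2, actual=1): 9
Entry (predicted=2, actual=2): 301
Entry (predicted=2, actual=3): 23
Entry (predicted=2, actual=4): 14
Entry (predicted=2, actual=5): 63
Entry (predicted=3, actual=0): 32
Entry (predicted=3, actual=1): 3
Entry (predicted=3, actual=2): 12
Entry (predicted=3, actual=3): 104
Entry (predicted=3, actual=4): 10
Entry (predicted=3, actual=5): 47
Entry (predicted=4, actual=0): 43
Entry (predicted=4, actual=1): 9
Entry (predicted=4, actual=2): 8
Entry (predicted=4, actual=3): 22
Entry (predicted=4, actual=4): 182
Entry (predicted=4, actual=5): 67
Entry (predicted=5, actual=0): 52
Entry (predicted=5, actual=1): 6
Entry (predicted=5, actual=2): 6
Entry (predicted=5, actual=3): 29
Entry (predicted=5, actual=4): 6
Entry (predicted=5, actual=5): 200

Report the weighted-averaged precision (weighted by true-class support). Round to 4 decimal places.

0.6711

Per-class precision (TP/(TP+FP)):
  0: TP=251, FP=7+11+26+15+53=112 → 251/363 = 0.69146
  1: TP=469, FP=33+18+26+6+49=132 → 469/601 = 0.78037
  2: TP=301, FP=30+9+23+14+63=139 → 301/440 = 0.68409
  3: TP=104, FP=32+3+12+10+47=104 → 104/208 = 0.50000
  4: TP=182, FP=43+9+8+22+67=149 → 182/331 = 0.54985
  5: TP=200, FP=52+6+6+29+6=99 → 200/299 = 0.66890
Weighted-precision = Σ (supportᵢ/N)·precisionᵢ with N=2242: (441/2242)·0.69146 + (503/2242)·0.78037 + (356/2242)·0.68409 + (230/2242)·0.50000 + (233/2242)·0.54985 + (479/2242)·0.66890 = 0.6711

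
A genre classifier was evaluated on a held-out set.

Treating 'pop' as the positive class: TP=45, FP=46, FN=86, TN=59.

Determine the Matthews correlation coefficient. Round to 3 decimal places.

-0.097

MCC = (TP·TN − FP·FN) / √((TP+FP)(TP+FN)(TN+FP)(TN+FN))
Numerator = 45·59 − 46·86 = -1301
Denominator = √(91·131·105·145) = √181497225 = 13472.0906
MCC = -1301 / 13472.0906 = -0.097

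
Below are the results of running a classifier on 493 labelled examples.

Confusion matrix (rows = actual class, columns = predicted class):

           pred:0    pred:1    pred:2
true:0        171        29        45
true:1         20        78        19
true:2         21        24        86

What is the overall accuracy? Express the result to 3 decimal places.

0.680

Accuracy = trace / total = (171+78+86=335) / 493 = 335/493 = 0.680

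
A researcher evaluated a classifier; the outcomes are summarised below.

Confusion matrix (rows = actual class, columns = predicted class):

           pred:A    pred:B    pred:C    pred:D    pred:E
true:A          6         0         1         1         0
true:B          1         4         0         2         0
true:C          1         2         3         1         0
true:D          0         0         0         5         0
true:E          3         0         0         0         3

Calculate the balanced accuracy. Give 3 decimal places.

0.650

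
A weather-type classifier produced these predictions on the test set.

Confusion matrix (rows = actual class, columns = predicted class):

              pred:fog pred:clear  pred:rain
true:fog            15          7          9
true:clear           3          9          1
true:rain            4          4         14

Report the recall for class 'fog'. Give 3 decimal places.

0.484

Take TP from the diagonal, FP from the rest of the 'fog' prediction marginal, FN from the rest of the 'fog' actual marginal.
recall = TP/(TP+FN).
fog: TP=15, FN=7+9=16 → 15/31 = 0.4839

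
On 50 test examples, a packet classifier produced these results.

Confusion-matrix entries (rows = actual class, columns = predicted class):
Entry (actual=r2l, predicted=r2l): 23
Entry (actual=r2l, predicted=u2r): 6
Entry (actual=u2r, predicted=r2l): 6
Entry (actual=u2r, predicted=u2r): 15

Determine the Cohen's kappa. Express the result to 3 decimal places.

Observed agreement pₒ = trace/N = 38/50 = 0.7600
Expected agreement pₑ = Σ (rowᵢ·colᵢ)/N² = (29·29 + 21·21)/50² = 0.5128
κ = (pₒ − pₑ)/(1 − pₑ) = (0.7600 − 0.5128)/(1 − 0.5128) = 0.507

0.507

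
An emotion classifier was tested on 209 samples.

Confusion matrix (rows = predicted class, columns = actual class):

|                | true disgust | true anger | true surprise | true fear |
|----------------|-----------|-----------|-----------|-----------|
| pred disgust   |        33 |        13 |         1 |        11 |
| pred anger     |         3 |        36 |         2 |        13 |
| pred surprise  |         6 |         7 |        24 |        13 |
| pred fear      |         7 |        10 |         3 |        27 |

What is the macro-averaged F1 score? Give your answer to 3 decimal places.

0.576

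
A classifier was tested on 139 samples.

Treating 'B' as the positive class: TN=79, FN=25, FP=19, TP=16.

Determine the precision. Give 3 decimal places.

0.457

Precision = TP/(TP+FP) = 16/(16+19) = 16/35 = 0.457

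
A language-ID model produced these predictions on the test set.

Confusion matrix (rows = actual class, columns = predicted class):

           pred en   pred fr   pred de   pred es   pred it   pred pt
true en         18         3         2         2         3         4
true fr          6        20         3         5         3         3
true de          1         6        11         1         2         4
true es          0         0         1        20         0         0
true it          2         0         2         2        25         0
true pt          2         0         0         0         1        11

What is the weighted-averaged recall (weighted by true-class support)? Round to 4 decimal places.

0.6442

Per-class recall (TP/(TP+FN)):
  en: TP=18, FN=3+2+2+3+4=14 → 18/32 = 0.56250
  fr: TP=20, FN=6+3+5+3+3=20 → 20/40 = 0.50000
  de: TP=11, FN=1+6+1+2+4=14 → 11/25 = 0.44000
  es: TP=20, FN=0+0+1+0+0=1 → 20/21 = 0.95238
  it: TP=25, FN=2+0+2+2+0=6 → 25/31 = 0.80645
  pt: TP=11, FN=2+0+0+0+1=3 → 11/14 = 0.78571
Weighted-recall = Σ (supportᵢ/N)·recallᵢ with N=163: (32/163)·0.56250 + (40/163)·0.50000 + (25/163)·0.44000 + (21/163)·0.95238 + (31/163)·0.80645 + (14/163)·0.78571 = 0.6442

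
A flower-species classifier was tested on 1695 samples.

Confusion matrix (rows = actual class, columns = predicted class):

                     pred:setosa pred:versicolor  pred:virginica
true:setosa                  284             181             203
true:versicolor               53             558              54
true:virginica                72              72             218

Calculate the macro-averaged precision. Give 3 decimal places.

0.614

Per-class precision (TP/(TP+FP)):
  setosa: TP=284, FP=53+72=125 → 284/409 = 0.6944
  versicolor: TP=558, FP=181+72=253 → 558/811 = 0.6880
  virginica: TP=218, FP=203+54=257 → 218/475 = 0.4589
Macro-precision = mean = (0.6944 + 0.6880 + 0.4589) / 3 = 0.614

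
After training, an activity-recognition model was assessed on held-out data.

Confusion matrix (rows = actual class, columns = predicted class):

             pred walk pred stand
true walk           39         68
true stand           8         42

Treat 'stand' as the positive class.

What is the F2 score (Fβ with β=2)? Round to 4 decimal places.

Fβ = (1+β²)·TP / ((1+β²)·TP + β²·FN + FP), with β²=4
= 5·42 / (5·42 + 4·8 + 68) = 0.6774

0.6774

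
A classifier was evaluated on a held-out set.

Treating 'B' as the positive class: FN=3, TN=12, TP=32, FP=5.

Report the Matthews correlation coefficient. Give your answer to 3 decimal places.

0.642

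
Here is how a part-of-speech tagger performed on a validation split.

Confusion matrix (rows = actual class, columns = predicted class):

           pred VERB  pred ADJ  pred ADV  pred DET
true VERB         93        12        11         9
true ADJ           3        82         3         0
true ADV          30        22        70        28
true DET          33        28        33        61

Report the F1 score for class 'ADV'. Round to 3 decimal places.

0.524

F1 score = 2·TP/(2·TP+FP+FN).
ADV: TP=70, FP=11+3+33=47, FN=30+22+28=80 → 140/267 = 0.5243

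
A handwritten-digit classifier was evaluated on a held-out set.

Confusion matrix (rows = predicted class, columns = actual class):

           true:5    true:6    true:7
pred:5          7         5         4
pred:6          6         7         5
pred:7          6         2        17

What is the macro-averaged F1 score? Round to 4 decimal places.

Per-class F1 score (2·TP/(2·TP+FP+FN)):
  5: TP=7, FP=5+4=9, FN=6+6=12 → 14/35 = 0.40000
  6: TP=7, FP=6+5=11, FN=5+2=7 → 14/32 = 0.43750
  7: TP=17, FP=6+2=8, FN=4+5=9 → 34/51 = 0.66667
Macro-F1 score = mean = (0.40000 + 0.43750 + 0.66667) / 3 = 0.5014

0.5014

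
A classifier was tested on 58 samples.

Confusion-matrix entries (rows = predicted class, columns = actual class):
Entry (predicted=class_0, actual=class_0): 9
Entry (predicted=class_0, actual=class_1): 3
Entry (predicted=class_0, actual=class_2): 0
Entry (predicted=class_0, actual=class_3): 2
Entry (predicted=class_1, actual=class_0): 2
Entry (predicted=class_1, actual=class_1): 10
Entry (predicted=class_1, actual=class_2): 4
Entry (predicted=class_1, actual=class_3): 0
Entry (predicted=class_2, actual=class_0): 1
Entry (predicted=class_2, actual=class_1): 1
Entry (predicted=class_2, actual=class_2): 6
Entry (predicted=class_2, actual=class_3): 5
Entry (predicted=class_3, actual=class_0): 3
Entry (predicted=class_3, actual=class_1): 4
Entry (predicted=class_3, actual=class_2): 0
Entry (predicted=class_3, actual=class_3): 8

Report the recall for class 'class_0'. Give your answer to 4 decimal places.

Treat 'class_0' as positive and all other classes as negative.
recall = TP/(TP+FN).
class_0: TP=9, FN=2+1+3=6 → 9/15 = 0.60000

0.6000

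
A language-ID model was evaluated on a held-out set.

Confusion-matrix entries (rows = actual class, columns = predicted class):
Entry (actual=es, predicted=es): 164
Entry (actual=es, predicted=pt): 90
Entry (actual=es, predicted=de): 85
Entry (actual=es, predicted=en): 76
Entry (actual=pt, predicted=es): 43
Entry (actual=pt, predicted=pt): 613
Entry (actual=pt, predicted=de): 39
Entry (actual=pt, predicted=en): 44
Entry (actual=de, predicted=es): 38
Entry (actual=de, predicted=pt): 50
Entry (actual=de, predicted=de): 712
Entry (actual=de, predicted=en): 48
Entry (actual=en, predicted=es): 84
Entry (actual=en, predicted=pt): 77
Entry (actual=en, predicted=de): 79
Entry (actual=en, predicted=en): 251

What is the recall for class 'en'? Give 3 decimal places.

Treat 'en' as positive and all other classes as negative.
recall = TP/(TP+FN).
en: TP=251, FN=84+77+79=240 → 251/491 = 0.5112

0.511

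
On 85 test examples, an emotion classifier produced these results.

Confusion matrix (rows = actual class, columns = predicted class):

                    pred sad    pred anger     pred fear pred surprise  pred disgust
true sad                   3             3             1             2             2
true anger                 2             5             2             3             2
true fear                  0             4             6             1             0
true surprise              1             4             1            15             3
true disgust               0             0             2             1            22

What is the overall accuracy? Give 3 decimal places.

0.600

Accuracy = trace / total = (3+5+6+15+22=51) / 85 = 51/85 = 0.600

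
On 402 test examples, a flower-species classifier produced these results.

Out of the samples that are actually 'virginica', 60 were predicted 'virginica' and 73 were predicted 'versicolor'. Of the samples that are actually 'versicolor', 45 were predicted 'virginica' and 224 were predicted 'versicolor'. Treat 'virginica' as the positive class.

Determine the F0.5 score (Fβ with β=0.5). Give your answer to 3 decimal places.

Fβ = (1+β²)·TP / ((1+β²)·TP + β²·FN + FP), with β²=1/4
= 1.25·60 / (1.25·60 + 0.25·73 + 45) = 0.542

0.542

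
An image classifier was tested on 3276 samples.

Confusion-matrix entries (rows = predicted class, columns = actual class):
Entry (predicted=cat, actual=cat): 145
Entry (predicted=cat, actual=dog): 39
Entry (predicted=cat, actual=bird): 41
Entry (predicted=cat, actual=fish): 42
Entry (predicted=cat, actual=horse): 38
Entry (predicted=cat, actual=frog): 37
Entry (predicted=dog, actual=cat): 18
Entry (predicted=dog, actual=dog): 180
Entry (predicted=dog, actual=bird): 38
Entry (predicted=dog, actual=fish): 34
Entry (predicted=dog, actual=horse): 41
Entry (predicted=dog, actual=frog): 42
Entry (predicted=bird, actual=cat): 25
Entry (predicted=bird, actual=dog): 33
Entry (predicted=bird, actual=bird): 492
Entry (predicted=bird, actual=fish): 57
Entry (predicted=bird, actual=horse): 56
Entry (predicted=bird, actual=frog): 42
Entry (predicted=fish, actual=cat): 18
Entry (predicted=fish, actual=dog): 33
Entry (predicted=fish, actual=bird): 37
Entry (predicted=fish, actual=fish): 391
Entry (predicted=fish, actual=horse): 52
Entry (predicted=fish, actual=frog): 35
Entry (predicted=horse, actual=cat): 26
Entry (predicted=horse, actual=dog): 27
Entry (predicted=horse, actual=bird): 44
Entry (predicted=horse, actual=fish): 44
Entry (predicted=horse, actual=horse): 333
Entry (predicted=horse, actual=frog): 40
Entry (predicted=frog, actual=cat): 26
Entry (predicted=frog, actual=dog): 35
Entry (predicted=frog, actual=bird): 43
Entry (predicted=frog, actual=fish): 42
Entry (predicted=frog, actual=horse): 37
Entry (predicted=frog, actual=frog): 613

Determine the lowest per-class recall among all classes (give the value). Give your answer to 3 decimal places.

Per-class recall (TP/(TP+FN)):
  cat: TP=145, FN=18+25+18+26+26=113 → 145/258 = 0.5620
  dog: TP=180, FN=39+33+33+27+35=167 → 180/347 = 0.5187
  bird: TP=492, FN=41+38+37+44+43=203 → 492/695 = 0.7079
  fish: TP=391, FN=42+34+57+44+42=219 → 391/610 = 0.6410
  horse: TP=333, FN=38+41+56+52+37=224 → 333/557 = 0.5978
  frog: TP=613, FN=37+42+42+35+40=196 → 613/809 = 0.7577
Lowest is class 'dog' with recall = 0.519.

0.519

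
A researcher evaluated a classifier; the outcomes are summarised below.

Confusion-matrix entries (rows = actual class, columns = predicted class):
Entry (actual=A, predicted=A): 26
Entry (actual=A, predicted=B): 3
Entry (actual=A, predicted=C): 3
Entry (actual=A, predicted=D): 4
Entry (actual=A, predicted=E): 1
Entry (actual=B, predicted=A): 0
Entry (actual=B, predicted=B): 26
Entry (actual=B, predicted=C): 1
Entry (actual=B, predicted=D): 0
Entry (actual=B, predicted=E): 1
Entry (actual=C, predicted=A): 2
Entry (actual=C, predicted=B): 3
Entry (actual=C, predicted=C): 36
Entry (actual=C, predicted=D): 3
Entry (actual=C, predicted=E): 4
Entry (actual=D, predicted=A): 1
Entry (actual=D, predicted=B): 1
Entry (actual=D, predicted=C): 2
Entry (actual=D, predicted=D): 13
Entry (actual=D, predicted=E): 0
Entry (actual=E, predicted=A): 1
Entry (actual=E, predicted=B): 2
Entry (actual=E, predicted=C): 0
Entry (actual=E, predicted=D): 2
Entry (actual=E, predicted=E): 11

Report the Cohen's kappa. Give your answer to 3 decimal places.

Observed agreement pₒ = trace/N = 112/146 = 0.7671
Expected agreement pₑ = Σ (rowᵢ·colᵢ)/N² = (37·30 + 28·35 + 48·42 + 17·22 + 16·17)/146² = 0.2229
κ = (pₒ − pₑ)/(1 − pₑ) = (0.7671 − 0.2229)/(1 − 0.2229) = 0.700

0.700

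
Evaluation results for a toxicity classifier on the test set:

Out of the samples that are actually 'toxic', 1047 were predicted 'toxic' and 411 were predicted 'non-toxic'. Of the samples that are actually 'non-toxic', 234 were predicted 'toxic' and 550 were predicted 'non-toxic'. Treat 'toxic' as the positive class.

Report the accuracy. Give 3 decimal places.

Accuracy = (TP+TN)/N = (1047+550)/2242 = 0.712

0.712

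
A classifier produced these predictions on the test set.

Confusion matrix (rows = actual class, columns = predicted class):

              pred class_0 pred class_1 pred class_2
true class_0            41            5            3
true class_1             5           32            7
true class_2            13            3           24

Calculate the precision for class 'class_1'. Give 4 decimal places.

Treat 'class_1' as positive and all other classes as negative.
precision = TP/(TP+FP).
class_1: TP=32, FP=5+3=8 → 32/40 = 0.80000

0.8000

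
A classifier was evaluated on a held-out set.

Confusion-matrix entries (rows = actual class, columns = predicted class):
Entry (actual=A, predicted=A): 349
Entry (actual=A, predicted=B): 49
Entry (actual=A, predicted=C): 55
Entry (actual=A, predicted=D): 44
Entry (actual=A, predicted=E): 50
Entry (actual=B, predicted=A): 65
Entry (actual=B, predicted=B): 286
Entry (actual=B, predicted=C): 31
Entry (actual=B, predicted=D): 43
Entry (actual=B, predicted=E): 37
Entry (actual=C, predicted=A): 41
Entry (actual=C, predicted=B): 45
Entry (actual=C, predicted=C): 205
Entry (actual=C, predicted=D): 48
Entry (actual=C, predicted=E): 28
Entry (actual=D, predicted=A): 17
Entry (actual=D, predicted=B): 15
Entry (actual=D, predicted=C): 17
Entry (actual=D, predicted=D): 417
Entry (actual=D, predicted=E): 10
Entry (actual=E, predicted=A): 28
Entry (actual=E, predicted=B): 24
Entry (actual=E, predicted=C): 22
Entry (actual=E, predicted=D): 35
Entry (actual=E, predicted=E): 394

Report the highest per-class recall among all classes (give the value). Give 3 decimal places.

Per-class recall (TP/(TP+FN)):
  A: TP=349, FN=49+55+44+50=198 → 349/547 = 0.6380
  B: TP=286, FN=65+31+43+37=176 → 286/462 = 0.6190
  C: TP=205, FN=41+45+48+28=162 → 205/367 = 0.5586
  D: TP=417, FN=17+15+17+10=59 → 417/476 = 0.8761
  E: TP=394, FN=28+24+22+35=109 → 394/503 = 0.7833
Highest is class 'D' with recall = 0.876.

0.876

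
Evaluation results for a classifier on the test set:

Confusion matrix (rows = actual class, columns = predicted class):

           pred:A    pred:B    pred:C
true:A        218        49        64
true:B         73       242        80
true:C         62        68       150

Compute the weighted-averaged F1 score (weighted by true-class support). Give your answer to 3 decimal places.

0.607

Per-class F1 score (2·TP/(2·TP+FP+FN)):
  A: TP=218, FP=73+62=135, FN=49+64=113 → 436/684 = 0.6374
  B: TP=242, FP=49+68=117, FN=73+80=153 → 484/754 = 0.6419
  C: TP=150, FP=64+80=144, FN=62+68=130 → 300/574 = 0.5226
Weighted-F1 score = Σ (supportᵢ/N)·F1 scoreᵢ with N=1006: (331/1006)·0.6374 + (395/1006)·0.6419 + (280/1006)·0.5226 = 0.607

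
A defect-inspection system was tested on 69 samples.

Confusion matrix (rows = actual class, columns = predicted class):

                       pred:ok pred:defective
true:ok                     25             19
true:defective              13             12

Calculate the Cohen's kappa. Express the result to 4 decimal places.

Observed agreement pₒ = trace/N = 37/69 = 0.53623
Expected agreement pₑ = Σ (rowᵢ·colᵢ)/N² = (44·38 + 25·31)/69² = 0.51397
κ = (pₒ − pₑ)/(1 − pₑ) = (0.53623 − 0.51397)/(1 − 0.51397) = 0.0458

0.0458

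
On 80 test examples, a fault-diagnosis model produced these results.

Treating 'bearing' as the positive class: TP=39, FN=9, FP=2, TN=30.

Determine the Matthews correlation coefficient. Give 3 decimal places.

MCC = (TP·TN − FP·FN) / √((TP+FP)(TP+FN)(TN+FP)(TN+FN))
Numerator = 39·30 − 2·9 = 1152
Denominator = √(41·48·32·39) = √2456064 = 1567.1835
MCC = 1152 / 1567.1835 = 0.735

0.735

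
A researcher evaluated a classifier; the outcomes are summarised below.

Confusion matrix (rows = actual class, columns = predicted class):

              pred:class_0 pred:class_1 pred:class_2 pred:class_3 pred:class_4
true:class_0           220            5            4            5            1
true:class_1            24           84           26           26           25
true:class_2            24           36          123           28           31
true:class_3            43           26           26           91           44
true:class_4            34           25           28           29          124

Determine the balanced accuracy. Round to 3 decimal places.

Balanced accuracy = mean of per-class recall.
  class_0: recall = 220/235 = 0.9362
  class_1: recall = 84/185 = 0.4541
  class_2: recall = 123/242 = 0.5083
  class_3: recall = 91/230 = 0.3957
  class_4: recall = 124/240 = 0.5167
Mean = (0.9362 + 0.4541 + 0.5083 + 0.3957 + 0.5167) / 5 = 0.562

0.562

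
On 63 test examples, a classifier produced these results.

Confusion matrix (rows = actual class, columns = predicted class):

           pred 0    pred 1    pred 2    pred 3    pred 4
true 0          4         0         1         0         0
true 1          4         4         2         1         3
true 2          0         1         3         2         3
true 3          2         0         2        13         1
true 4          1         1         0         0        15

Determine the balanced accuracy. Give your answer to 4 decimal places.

Balanced accuracy = mean of per-class recall.
  0: recall = 4/5 = 0.80000
  1: recall = 4/14 = 0.28571
  2: recall = 3/9 = 0.33333
  3: recall = 13/18 = 0.72222
  4: recall = 15/17 = 0.88235
Mean = (0.80000 + 0.28571 + 0.33333 + 0.72222 + 0.88235) / 5 = 0.6047

0.6047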